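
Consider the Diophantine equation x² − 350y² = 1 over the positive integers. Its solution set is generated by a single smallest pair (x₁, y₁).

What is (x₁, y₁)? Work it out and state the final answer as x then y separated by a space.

[18; 1,2,2,2,1,36] for √350; ℓ=6 ⇒ convergent index 5
step 0: (18, 1)  from 18·(1,0) + (0,1)
step 1: (19, 1)  from 1·(18,1) + (1,0)
…
step 4: (318, 17)  from 2·(131,7) + (56,3)
step 5: (449, 24)  from 1·(318,17) + (131,7)
(x₁, y₁) = (449, 24);  449² − 350·24² = 1 ✓

449 24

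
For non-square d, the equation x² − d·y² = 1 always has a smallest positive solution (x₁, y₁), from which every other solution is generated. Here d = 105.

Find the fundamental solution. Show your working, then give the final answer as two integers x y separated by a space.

41 4

√105 = [10; 4,20, …], period ℓ=2 (even) → k=1
a_0=10:  p_0=10·1+0=10,  q_0=10·0+1=1
a_1=4:  p_1=4·10+1=41,  q_1=4·1+0=4
(x₁, y₁) = (41, 4);  41² − 105·4² = 1 ✓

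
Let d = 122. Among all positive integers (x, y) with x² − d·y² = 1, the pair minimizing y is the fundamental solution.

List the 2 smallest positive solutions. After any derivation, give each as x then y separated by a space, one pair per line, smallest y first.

√122 → a₀=11, period (22); ℓ=1 odd so k=1
k=0  a_k=11  p_k/q_k = 11/1
k=1  a_k=22  p_k/q_k = 243/22
(x₁, y₁) = (243, 22);  243² − 122·22² = 1 ✓
(x_2, y_2) = (243·243 + 122·22·22, 243·22 + 22·243) = (118097, 10692)

243 22
118097 10692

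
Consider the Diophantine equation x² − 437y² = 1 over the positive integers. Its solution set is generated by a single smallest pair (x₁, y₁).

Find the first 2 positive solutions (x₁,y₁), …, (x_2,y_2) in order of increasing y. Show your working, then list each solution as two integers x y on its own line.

4599 220
42301601 2023560

d=437: √d = [20; 1,9,2,9,1,40] (ℓ=6, even), read p_5/q_5
i=0: a=20 ⇒ p=20, q=1
…
i=4: a=9 ⇒ p=4160, q=199
i=5: a=1 ⇒ p=4599, q=220
fundamental: x₁=4599, y₁=220  (since 21150801 − 437·48400 = 1)
(4599+220√437)^2 = 42301601 + 2023560√437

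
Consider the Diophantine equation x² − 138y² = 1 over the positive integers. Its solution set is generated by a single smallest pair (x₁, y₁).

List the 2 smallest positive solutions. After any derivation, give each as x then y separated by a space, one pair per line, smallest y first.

d=138: √d = [11; 1,2,1,22] (ℓ=4, even), read p_3/q_3
i=0: a=11 ⇒ p=11, q=1
…
i=2: a=2 ⇒ p=35, q=3
i=3: a=1 ⇒ p=47, q=4
fundamental: x₁=47, y₁=4  (since 2209 − 138·16 = 1)
n=2: (47,4)∘(47,4) = (47·47+138·4·4, 47·4+4·47) = (4417,376)

47 4
4417 376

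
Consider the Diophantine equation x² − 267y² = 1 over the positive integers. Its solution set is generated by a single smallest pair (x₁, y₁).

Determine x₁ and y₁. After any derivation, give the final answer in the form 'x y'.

√267 = [16; 2,1,15,1,2,32, …], period ℓ=6 (even) → k=5
k=0  a_k=16  p_k/q_k = 16/1
k=1  a_k=2  p_k/q_k = 33/2
k=2  a_k=1  p_k/q_k = 49/3
k=3  a_k=15  p_k/q_k = 768/47
k=4  a_k=1  p_k/q_k = 817/50
k=5  a_k=2  p_k/q_k = 2402/147
(x₁, y₁) = (2402, 147);  2402² − 267·147² = 1 ✓

2402 147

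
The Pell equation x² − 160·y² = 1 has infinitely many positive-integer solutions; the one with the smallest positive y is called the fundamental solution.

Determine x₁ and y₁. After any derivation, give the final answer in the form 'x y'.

√160 → a₀=12, period (1,1,1,5,1,1,1,24); ℓ=8 even so k=7
i=0: a=12 ⇒ p=12, q=1
i=1: a=1 ⇒ p=13, q=1
…
i=6: a=1 ⇒ p=468, q=37
i=7: a=1 ⇒ p=721, q=57
(x₁, y₁) = (721, 57);  721² − 160·57² = 1 ✓

721 57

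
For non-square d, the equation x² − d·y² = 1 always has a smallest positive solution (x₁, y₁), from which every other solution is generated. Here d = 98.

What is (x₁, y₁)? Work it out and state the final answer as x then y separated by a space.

99 10

d=98: √d = [9; 1,8,1,18] (ℓ=4, even), read p_3/q_3
i=0: a=9 ⇒ p=9, q=1
…
i=2: a=8 ⇒ p=89, q=9
i=3: a=1 ⇒ p=99, q=10
→ (99, 10).  Check: 99²=9801, 98·10²=9800, difference 1.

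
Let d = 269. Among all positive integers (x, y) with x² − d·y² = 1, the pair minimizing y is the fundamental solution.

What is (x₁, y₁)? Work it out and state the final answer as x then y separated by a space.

√269 → a₀=16, period (2,2,32); ℓ=3 odd so k=5
a_0=16:  p_0=16·1+0=16,  q_0=16·0+1=1
a_1=2:  p_1=2·16+1=33,  q_1=2·1+0=2
a_2=2:  p_2=2·33+16=82,  q_2=2·2+1=5
a_3=32:  p_3=32·82+33=2657,  q_3=32·5+2=162
a_4=2:  p_4=2·2657+82=5396,  q_4=2·162+5=329
a_5=2:  p_5=2·5396+2657=13449,  q_5=2·329+162=820
→ (13449, 820).  Check: 13449²=180875601, 269·820²=180875600, difference 1.

13449 820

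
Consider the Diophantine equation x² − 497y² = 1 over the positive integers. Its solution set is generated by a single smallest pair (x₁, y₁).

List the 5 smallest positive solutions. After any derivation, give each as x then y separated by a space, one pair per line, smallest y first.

1201887 53912
2889064721537 129592263888
6944658661946678751 311510514535059400
16693389930459326703284737 748800875565868281911712
40127136686692992928199618718687 1799948075862157952969508541688

[22; 3,2,2,5,6,5,2,2,3,44] for √497; ℓ=10 ⇒ convergent index 9
a_0=22:  p_0=22·1+0=22,  q_0=22·0+1=1
a_1=3:  p_1=3·22+1=67,  q_1=3·1+0=3
a_2=2:  p_2=2·67+22=156,  q_2=2·3+1=7
…
a_4=5:  p_4=5·379+156=2051,  q_4=5·17+7=92
a_5=6:  p_5=6·2051+379=12685,  q_5=6·92+17=569
a_6=5:  p_6=5·12685+2051=65476,  q_6=5·569+92=2937
a_7=2:  p_7=2·65476+12685=143637,  q_7=2·2937+569=6443
a_8=2:  p_8=2·143637+65476=352750,  q_8=2·6443+2937=15823
a_9=3:  p_9=3·352750+143637=1201887,  q_9=3·15823+6443=53912
→ (1201887, 53912).  Check: 1201887²=1444532360769, 497·53912²=1444532360768, difference 1.
(x_2, y_2) = (1201887·1201887 + 497·53912·53912, 1201887·53912 + 53912·1201887) = (2889064721537, 129592263888)
(x_3, y_3) = (1201887·2889064721537 + 497·53912·129592263888, 1201887·129592263888 + 53912·2889064721537) = (6944658661946678751, 311510514535059400)
(x_4, y_4) = (1201887·6944658661946678751 + 497·53912·311510514535059400, 1201887·311510514535059400 + 53912·6944658661946678751) = (16693389930459326703284737, 748800875565868281911712)
(x_5, y_5) = (1201887·16693389930459326703284737 + 497·53912·748800875565868281911712, 1201887·748800875565868281911712 + 53912·16693389930459326703284737) = (40127136686692992928199618718687, 1799948075862157952969508541688)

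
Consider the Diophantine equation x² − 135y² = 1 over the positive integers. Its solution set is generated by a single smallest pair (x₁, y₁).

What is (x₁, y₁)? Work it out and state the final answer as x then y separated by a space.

√135 = [11; 1,1,1,1,1,1,1,22, …], period ℓ=8 (even) → k=7
k=0  a_k=11  p_k/q_k = 11/1
k=1  a_k=1  p_k/q_k = 12/1
k=2  a_k=1  p_k/q_k = 23/2
k=3  a_k=1  p_k/q_k = 35/3
k=4  a_k=1  p_k/q_k = 58/5
k=5  a_k=1  p_k/q_k = 93/8
k=6  a_k=1  p_k/q_k = 151/13
k=7  a_k=1  p_k/q_k = 244/21
→ (244, 21).  Check: 244²=59536, 135·21²=59535, difference 1.

244 21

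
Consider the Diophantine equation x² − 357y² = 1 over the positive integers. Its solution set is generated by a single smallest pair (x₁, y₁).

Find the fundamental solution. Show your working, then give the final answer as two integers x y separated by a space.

d=357: √d = [18; 1,8,2,8,1,36] (ℓ=6, even), read p_5/q_5
step 0: (18, 1)  from 18·(1,0) + (0,1)
step 1: (19, 1)  from 1·(18,1) + (1,0)
step 2: (170, 9)  from 8·(19,1) + (18,1)
step 3: (359, 19)  from 2·(170,9) + (19,1)
step 4: (3042, 161)  from 8·(359,19) + (170,9)
step 5: (3401, 180)  from 1·(3042,161) + (359,19)
→ (3401, 180).  Check: 3401²=11566801, 357·180²=11566800, difference 1.

3401 180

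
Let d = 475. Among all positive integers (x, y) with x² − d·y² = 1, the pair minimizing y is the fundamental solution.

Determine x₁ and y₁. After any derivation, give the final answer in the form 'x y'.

√475 → a₀=21, period (1,3,1,6,2,6,1,3,1,42); ℓ=10 even so k=9
step 0: (21, 1)  from 21·(1,0) + (0,1)
step 1: (22, 1)  from 1·(21,1) + (1,0)
step 2: (87, 4)  from 3·(22,1) + (21,1)
…
step 4: (741, 34)  from 6·(109,5) + (87,4)
step 5: (1591, 73)  from 2·(741,34) + (109,5)
step 6: (10287, 472)  from 6·(1591,73) + (741,34)
…
step 8: (45921, 2107)  from 3·(11878,545) + (10287,472)
step 9: (57799, 2652)  from 1·(45921,2107) + (11878,545)
fundamental: x₁=57799, y₁=2652  (since 3340724401 − 475·7033104 = 1)

57799 2652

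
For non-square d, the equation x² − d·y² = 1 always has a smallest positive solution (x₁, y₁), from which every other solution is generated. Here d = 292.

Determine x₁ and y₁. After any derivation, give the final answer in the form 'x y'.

√292 → a₀=17, period (11,2,1,3,8,3,1,2,11,34); ℓ=10 even so k=9
a_0=17:  p_0=17·1+0=17,  q_0=17·0+1=1
…
a_5=8:  p_5=8·2136+581=17669,  q_5=8·125+34=1034
…
a_8=2:  p_8=2·72812+55143=200767,  q_8=2·4261+3227=11749
a_9=11:  p_9=11·200767+72812=2281249,  q_9=11·11749+4261=133500
→ (2281249, 133500).  Check: 2281249²=5204097000001, 292·133500²=5204097000000, difference 1.

2281249 133500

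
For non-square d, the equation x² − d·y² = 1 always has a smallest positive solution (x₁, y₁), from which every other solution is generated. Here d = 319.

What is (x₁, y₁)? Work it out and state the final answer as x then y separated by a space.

12901780 722361

[17; 1,6,5,1,4,…,6,1,34] for √319; ℓ=14 ⇒ convergent index 13
a_0=17:  p_0=17·1+0=17,  q_0=17·0+1=1
a_1=1:  p_1=1·17+1=18,  q_1=1·1+0=1
a_2=6:  p_2=6·18+17=125,  q_2=6·1+1=7
…
a_4=1:  p_4=1·643+125=768,  q_4=1·36+7=43
a_5=4:  p_5=4·768+643=3715,  q_5=4·43+36=208
a_6=3:  p_6=3·3715+768=11913,  q_6=3·208+43=667
a_7=1:  p_7=1·11913+3715=15628,  q_7=1·667+208=875
a_8=3:  p_8=3·15628+11913=58797,  q_8=3·875+667=3292
…
a_10=1:  p_10=1·250816+58797=309613,  q_10=1·14043+3292=17335
a_11=5:  p_11=5·309613+250816=1798881,  q_11=5·17335+14043=100718
a_12=6:  p_12=6·1798881+309613=11102899,  q_12=6·100718+17335=621643
a_13=1:  p_13=1·11102899+1798881=12901780,  q_13=1·621643+100718=722361
fundamental: x₁=12901780, y₁=722361  (since 166455927168400 − 319·521805414321 = 1)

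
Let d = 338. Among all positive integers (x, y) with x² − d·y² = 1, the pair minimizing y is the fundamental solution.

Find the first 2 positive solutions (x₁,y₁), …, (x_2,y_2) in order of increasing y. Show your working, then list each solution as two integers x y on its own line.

114243 6214
26102926097 1419812004

[18; 2,1,1,2,36] for √338; ℓ=5 ⇒ convergent index 9
i=0: a=18 ⇒ p=18, q=1
i=1: a=2 ⇒ p=37, q=2
i=2: a=1 ⇒ p=55, q=3
i=3: a=1 ⇒ p=92, q=5
i=4: a=2 ⇒ p=239, q=13
…
i=6: a=2 ⇒ p=17631, q=959
i=7: a=1 ⇒ p=26327, q=1432
i=8: a=1 ⇒ p=43958, q=2391
i=9: a=2 ⇒ p=114243, q=6214
fundamental: x₁=114243, y₁=6214  (since 13051463049 − 338·38613796 = 1)
k=2:  x_2 = 114243·114243+338·6214·6214 = 26102926097,  y_2 = 114243·6214+6214·114243 = 1419812004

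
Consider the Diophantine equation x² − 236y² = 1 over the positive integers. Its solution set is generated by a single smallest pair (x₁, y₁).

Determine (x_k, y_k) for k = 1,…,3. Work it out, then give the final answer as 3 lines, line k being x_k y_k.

561799 36570
631236232801 41089978860
709255768702176199 46168618067101710

d=236: √d = [15; 2,1,3,5,1,6,1,5,3,1,2,30] (ℓ=12, even), read p_11/q_11
step 0: (15, 1)  from 15·(1,0) + (0,1)
…
step 4: (891, 58)  from 5·(169,11) + (46,3)
step 5: (1060, 69)  from 1·(891,58) + (169,11)
step 6: (7251, 472)  from 6·(1060,69) + (891,58)
step 7: (8311, 541)  from 1·(7251,472) + (1060,69)
…
step 10: (203535, 13249)  from 1·(154729,10072) + (48806,3177)
step 11: (561799, 36570)  from 2·(203535,13249) + (154729,10072)
(x₁, y₁) = (561799, 36570);  561799² − 236·36570² = 1 ✓
(x_2, y_2) = (561799·561799 + 236·36570·36570, 561799·36570 + 36570·561799) = (631236232801, 41089978860)
(x_3, y_3) = (561799·631236232801 + 236·36570·41089978860, 561799·41089978860 + 36570·631236232801) = (709255768702176199, 46168618067101710)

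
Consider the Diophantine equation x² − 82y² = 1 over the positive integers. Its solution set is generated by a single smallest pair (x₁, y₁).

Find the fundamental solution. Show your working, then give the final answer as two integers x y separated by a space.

163 18

[9; 18] for √82; ℓ=1 ⇒ convergent index 1
step 0: (9, 1)  from 9·(1,0) + (0,1)
step 1: (163, 18)  from 18·(9,1) + (1,0)
(x₁, y₁) = (163, 18);  163² − 82·18² = 1 ✓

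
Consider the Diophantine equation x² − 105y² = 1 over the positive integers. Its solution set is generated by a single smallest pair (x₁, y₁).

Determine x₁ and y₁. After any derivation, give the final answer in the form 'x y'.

√105 = [10; 4,20, …], period ℓ=2 (even) → k=1
k=0  a_k=10  p_k/q_k = 10/1
k=1  a_k=4  p_k/q_k = 41/4
fundamental: x₁=41, y₁=4  (since 1681 − 105·16 = 1)

41 4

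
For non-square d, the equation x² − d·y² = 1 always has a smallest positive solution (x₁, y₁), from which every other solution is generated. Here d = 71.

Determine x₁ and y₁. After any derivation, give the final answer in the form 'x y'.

3480 413

√71 = [8; 2,2,1,7,1,2,2,16, …], period ℓ=8 (even) → k=7
step 0: (8, 1)  from 8·(1,0) + (0,1)
step 1: (17, 2)  from 2·(8,1) + (1,0)
step 2: (42, 5)  from 2·(17,2) + (8,1)
…
step 5: (514, 61)  from 1·(455,54) + (59,7)
step 6: (1483, 176)  from 2·(514,61) + (455,54)
step 7: (3480, 413)  from 2·(1483,176) + (514,61)
→ (3480, 413).  Check: 3480²=12110400, 71·413²=12110399, difference 1.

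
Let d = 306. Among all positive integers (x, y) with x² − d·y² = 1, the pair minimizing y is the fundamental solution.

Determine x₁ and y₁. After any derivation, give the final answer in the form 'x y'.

35 2

√306 = [17; 2,34, …], period ℓ=2 (even) → k=1
k=0  a_k=17  p_k/q_k = 17/1
k=1  a_k=2  p_k/q_k = 35/2
(x₁, y₁) = (35, 2);  35² − 306·2² = 1 ✓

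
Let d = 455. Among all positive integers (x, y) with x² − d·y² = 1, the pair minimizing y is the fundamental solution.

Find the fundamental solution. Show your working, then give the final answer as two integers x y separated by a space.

64 3

[21; 3,42] for √455; ℓ=2 ⇒ convergent index 1
k=0  a_k=21  p_k/q_k = 21/1
k=1  a_k=3  p_k/q_k = 64/3
fundamental: x₁=64, y₁=3  (since 4096 − 455·9 = 1)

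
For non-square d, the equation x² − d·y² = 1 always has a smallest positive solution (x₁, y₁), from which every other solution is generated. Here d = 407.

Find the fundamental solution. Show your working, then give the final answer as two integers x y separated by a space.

[20; 5,1,2,1,5,40] for √407; ℓ=6 ⇒ convergent index 5
k=0  a_k=20  p_k/q_k = 20/1
k=1  a_k=5  p_k/q_k = 101/5
k=2  a_k=1  p_k/q_k = 121/6
…
k=4  a_k=1  p_k/q_k = 464/23
k=5  a_k=5  p_k/q_k = 2663/132
→ (2663, 132).  Check: 2663²=7091569, 407·132²=7091568, difference 1.

2663 132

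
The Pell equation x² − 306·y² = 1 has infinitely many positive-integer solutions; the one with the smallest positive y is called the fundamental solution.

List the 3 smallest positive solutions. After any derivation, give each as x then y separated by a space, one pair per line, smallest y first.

35 2
2449 140
171395 9798

[17; 2,34] for √306; ℓ=2 ⇒ convergent index 1
k=0  a_k=17  p_k/q_k = 17/1
k=1  a_k=2  p_k/q_k = 35/2
fundamental: x₁=35, y₁=2  (since 1225 − 306·4 = 1)
k=2:  x_2 = 35·35+306·2·2 = 2449,  y_2 = 35·2+2·35 = 140
k=3:  x_3 = 35·2449+306·2·140 = 171395,  y_3 = 35·140+2·2449 = 9798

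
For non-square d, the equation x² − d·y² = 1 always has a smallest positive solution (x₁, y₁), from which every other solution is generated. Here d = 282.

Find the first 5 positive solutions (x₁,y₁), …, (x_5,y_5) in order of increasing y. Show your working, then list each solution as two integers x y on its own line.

2351 140
11054401 658280
51977791151 3095232420
244399562937601 14553782180560
1149166692954808751 68431880717760700

√282 → a₀=16, period (1,3,1,4,1,3,1,32); ℓ=8 even so k=7
a_0=16:  p_0=16·1+0=16,  q_0=16·0+1=1
a_1=1:  p_1=1·16+1=17,  q_1=1·1+0=1
a_2=3:  p_2=3·17+16=67,  q_2=3·1+1=4
a_3=1:  p_3=1·67+17=84,  q_3=1·4+1=5
…
a_5=1:  p_5=1·403+84=487,  q_5=1·24+5=29
a_6=3:  p_6=3·487+403=1864,  q_6=3·29+24=111
a_7=1:  p_7=1·1864+487=2351,  q_7=1·111+29=140
fundamental: x₁=2351, y₁=140  (since 5527201 − 282·19600 = 1)
k=2:  x_2 = 2351·2351+282·140·140 = 11054401,  y_2 = 2351·140+140·2351 = 658280
k=3:  x_3 = 2351·11054401+282·140·658280 = 51977791151,  y_3 = 2351·658280+140·11054401 = 3095232420
k=4:  x_4 = 2351·51977791151+282·140·3095232420 = 244399562937601,  y_4 = 2351·3095232420+140·51977791151 = 14553782180560
k=5:  x_5 = 2351·244399562937601+282·140·14553782180560 = 1149166692954808751,  y_5 = 2351·14553782180560+140·244399562937601 = 68431880717760700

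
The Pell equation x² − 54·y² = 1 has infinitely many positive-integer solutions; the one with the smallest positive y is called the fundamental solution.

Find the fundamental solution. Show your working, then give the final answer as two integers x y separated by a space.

485 66

d=54: √d = [7; 2,1,6,1,2,14] (ℓ=6, even), read p_5/q_5
step 0: (7, 1)  from 7·(1,0) + (0,1)
…
step 4: (169, 23)  from 1·(147,20) + (22,3)
step 5: (485, 66)  from 2·(169,23) + (147,20)
fundamental: x₁=485, y₁=66  (since 235225 − 54·4356 = 1)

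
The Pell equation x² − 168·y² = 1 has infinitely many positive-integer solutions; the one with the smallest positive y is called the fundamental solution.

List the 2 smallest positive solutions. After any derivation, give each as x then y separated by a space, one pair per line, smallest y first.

13 1
337 26

[12; 1,24] for √168; ℓ=2 ⇒ convergent index 1
k=0  a_k=12  p_k/q_k = 12/1
k=1  a_k=1  p_k/q_k = 13/1
(x₁, y₁) = (13, 1);  13² − 168·1² = 1 ✓
n=2: (13,1)∘(13,1) = (13·13+168·1·1, 13·1+1·13) = (337,26)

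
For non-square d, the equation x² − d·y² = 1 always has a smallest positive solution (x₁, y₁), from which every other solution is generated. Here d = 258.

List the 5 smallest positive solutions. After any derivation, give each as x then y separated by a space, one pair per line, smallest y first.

[16; 16,32] for √258; ℓ=2 ⇒ convergent index 1
k=0  a_k=16  p_k/q_k = 16/1
k=1  a_k=16  p_k/q_k = 257/16
fundamental: x₁=257, y₁=16  (since 66049 − 258·256 = 1)
n=2: (257,16)∘(257,16) = (257·257+258·16·16, 257·16+16·257) = (132097,8224)
n=3: (132097,8224)∘(257,16) = (257·132097+258·16·8224, 257·8224+16·132097) = (67897601,4227120)
n=4: (67897601,4227120)∘(257,16) = (257·67897601+258·16·4227120, 257·4227120+16·67897601) = (34899234817,2172731456)
n=5: (34899234817,2172731456)∘(257,16) = (257·34899234817+258·16·2172731456, 257·2172731456+16·34899234817) = (17938138798337,1116779741264)

257 16
132097 8224
67897601 4227120
34899234817 2172731456
17938138798337 1116779741264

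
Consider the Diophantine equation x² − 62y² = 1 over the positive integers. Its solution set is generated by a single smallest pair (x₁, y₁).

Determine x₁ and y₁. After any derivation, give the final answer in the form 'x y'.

√62 → a₀=7, period (1,6,1,14); ℓ=4 even so k=3
a_0=7:  p_0=7·1+0=7,  q_0=7·0+1=1
…
a_2=6:  p_2=6·8+7=55,  q_2=6·1+1=7
a_3=1:  p_3=1·55+8=63,  q_3=1·7+1=8
→ (63, 8).  Check: 63²=3969, 62·8²=3968, difference 1.

63 8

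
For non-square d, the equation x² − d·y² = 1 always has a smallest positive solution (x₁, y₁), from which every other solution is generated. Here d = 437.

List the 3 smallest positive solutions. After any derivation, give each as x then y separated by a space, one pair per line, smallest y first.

√437 = [20; 1,9,2,9,1,40, …], period ℓ=6 (even) → k=5
a_0=20:  p_0=20·1+0=20,  q_0=20·0+1=1
a_1=1:  p_1=1·20+1=21,  q_1=1·1+0=1
a_2=9:  p_2=9·21+20=209,  q_2=9·1+1=10
…
a_4=9:  p_4=9·439+209=4160,  q_4=9·21+10=199
a_5=1:  p_5=1·4160+439=4599,  q_5=1·199+21=220
(x₁, y₁) = (4599, 220);  4599² − 437·220² = 1 ✓
k=2:  x_2 = 4599·4599+437·220·220 = 42301601,  y_2 = 4599·220+220·4599 = 2023560
k=3:  x_3 = 4599·42301601+437·220·2023560 = 389090121399,  y_3 = 4599·2023560+220·42301601 = 18612704660

4599 220
42301601 2023560
389090121399 18612704660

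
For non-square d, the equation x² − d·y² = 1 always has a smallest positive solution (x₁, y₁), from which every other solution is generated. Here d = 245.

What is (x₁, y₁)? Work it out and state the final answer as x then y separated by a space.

51841 3312

√245 = [15; 1,1,1,7,6,7,1,1,1,30, …], period ℓ=10 (even) → k=9
step 0: (15, 1)  from 15·(1,0) + (0,1)
…
step 3: (47, 3)  from 1·(31,2) + (16,1)
step 4: (360, 23)  from 7·(47,3) + (31,2)
step 5: (2207, 141)  from 6·(360,23) + (47,3)
step 6: (15809, 1010)  from 7·(2207,141) + (360,23)
…
step 8: (33825, 2161)  from 1·(18016,1151) + (15809,1010)
step 9: (51841, 3312)  from 1·(33825,2161) + (18016,1151)
(x₁, y₁) = (51841, 3312);  51841² − 245·3312² = 1 ✓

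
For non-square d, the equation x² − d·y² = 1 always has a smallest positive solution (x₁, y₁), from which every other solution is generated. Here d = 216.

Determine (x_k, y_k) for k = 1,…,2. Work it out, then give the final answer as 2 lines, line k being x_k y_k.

√216 → a₀=14, period (1,2,3,2,1,28); ℓ=6 even so k=5
a_0=14:  p_0=14·1+0=14,  q_0=14·0+1=1
a_1=1:  p_1=1·14+1=15,  q_1=1·1+0=1
a_2=2:  p_2=2·15+14=44,  q_2=2·1+1=3
…
a_4=2:  p_4=2·147+44=338,  q_4=2·10+3=23
a_5=1:  p_5=1·338+147=485,  q_5=1·23+10=33
→ (485, 33).  Check: 485²=235225, 216·33²=235224, difference 1.
(x_2, y_2) = (485·485 + 216·33·33, 485·33 + 33·485) = (470449, 32010)

485 33
470449 32010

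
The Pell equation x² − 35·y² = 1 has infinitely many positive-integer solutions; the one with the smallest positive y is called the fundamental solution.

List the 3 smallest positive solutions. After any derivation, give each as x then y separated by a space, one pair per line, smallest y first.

6 1
71 12
846 143

d=35: √d = [5; 1,10] (ℓ=2, even), read p_1/q_1
i=0: a=5 ⇒ p=5, q=1
i=1: a=1 ⇒ p=6, q=1
fundamental: x₁=6, y₁=1  (since 36 − 35·1 = 1)
(6+1√35)^2 = 71 + 12√35
(6+1√35)^3 = 846 + 143√35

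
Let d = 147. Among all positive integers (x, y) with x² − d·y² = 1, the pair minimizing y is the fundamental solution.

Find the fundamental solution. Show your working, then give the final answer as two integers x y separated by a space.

[12; 8,24] for √147; ℓ=2 ⇒ convergent index 1
step 0: (12, 1)  from 12·(1,0) + (0,1)
step 1: (97, 8)  from 8·(12,1) + (1,0)
fundamental: x₁=97, y₁=8  (since 9409 − 147·64 = 1)

97 8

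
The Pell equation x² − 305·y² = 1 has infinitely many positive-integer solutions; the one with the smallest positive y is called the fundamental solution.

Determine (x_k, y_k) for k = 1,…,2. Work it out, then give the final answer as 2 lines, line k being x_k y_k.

489 28
478241 27384

d=305: √d = [17; 2,6,2,34] (ℓ=4, even), read p_3/q_3
step 0: (17, 1)  from 17·(1,0) + (0,1)
step 1: (35, 2)  from 2·(17,1) + (1,0)
step 2: (227, 13)  from 6·(35,2) + (17,1)
step 3: (489, 28)  from 2·(227,13) + (35,2)
fundamental: x₁=489, y₁=28  (since 239121 − 305·784 = 1)
(489+28√305)^2 = 478241 + 27384√305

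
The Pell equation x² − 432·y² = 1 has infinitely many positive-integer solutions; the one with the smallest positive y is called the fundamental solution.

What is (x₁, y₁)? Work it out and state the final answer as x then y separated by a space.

1351 65

√432 = [20; 1,3,1,1,1,3,1,40, …], period ℓ=8 (even) → k=7
a_0=20:  p_0=20·1+0=20,  q_0=20·0+1=1
a_1=1:  p_1=1·20+1=21,  q_1=1·1+0=1
a_2=3:  p_2=3·21+20=83,  q_2=3·1+1=4
a_3=1:  p_3=1·83+21=104,  q_3=1·4+1=5
a_4=1:  p_4=1·104+83=187,  q_4=1·5+4=9
…
a_6=3:  p_6=3·291+187=1060,  q_6=3·14+9=51
a_7=1:  p_7=1·1060+291=1351,  q_7=1·51+14=65
(x₁, y₁) = (1351, 65);  1351² − 432·65² = 1 ✓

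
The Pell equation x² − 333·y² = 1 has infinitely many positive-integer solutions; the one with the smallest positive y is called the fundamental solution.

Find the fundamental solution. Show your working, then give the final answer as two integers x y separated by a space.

73 4

[18; 4,36] for √333; ℓ=2 ⇒ convergent index 1
a_0=18:  p_0=18·1+0=18,  q_0=18·0+1=1
a_1=4:  p_1=4·18+1=73,  q_1=4·1+0=4
(x₁, y₁) = (73, 4);  73² − 333·4² = 1 ✓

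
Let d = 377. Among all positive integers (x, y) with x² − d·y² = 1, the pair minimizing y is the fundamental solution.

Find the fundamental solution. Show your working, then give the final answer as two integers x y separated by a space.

[19; 2,2,2,38] for √377; ℓ=4 ⇒ convergent index 3
a_0=19:  p_0=19·1+0=19,  q_0=19·0+1=1
…
a_2=2:  p_2=2·39+19=97,  q_2=2·2+1=5
a_3=2:  p_3=2·97+39=233,  q_3=2·5+2=12
fundamental: x₁=233, y₁=12  (since 54289 − 377·144 = 1)

233 12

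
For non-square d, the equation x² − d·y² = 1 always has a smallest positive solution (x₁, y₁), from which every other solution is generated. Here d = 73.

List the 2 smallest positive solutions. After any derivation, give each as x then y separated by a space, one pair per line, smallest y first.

2281249 267000
10408194000001 1218186966000

√73 = [8; 1,1,5,5,1,1,16, …], period ℓ=7 (odd) → k=13
i=0: a=8 ⇒ p=8, q=1
i=1: a=1 ⇒ p=9, q=1
i=2: a=1 ⇒ p=17, q=2
i=3: a=5 ⇒ p=94, q=11
i=4: a=5 ⇒ p=487, q=57
i=5: a=1 ⇒ p=581, q=68
i=6: a=1 ⇒ p=1068, q=125
i=7: a=16 ⇒ p=17669, q=2068
i=8: a=1 ⇒ p=18737, q=2193
i=9: a=1 ⇒ p=36406, q=4261
…
i=11: a=5 ⇒ p=1040241, q=121751
i=12: a=1 ⇒ p=1241008, q=145249
i=13: a=1 ⇒ p=2281249, q=267000
fundamental: x₁=2281249, y₁=267000  (since 5204097000001 − 73·71289000000 = 1)
(2281249+267000√73)^2 = 10408194000001 + 1218186966000√73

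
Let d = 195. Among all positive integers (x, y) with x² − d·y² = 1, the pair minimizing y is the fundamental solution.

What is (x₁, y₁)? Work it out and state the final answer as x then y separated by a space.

14 1

√195 = [13; 1,26, …], period ℓ=2 (even) → k=1
i=0: a=13 ⇒ p=13, q=1
i=1: a=1 ⇒ p=14, q=1
fundamental: x₁=14, y₁=1  (since 196 − 195·1 = 1)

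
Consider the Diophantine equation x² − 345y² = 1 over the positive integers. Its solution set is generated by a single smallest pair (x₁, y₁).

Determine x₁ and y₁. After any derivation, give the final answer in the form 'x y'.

6761 364

√345 → a₀=18, period (1,1,2,1,6,1,2,1,1,36); ℓ=10 even so k=9
i=0: a=18 ⇒ p=18, q=1
i=1: a=1 ⇒ p=19, q=1
i=2: a=1 ⇒ p=37, q=2
i=3: a=2 ⇒ p=93, q=5
…
i=5: a=6 ⇒ p=873, q=47
i=6: a=1 ⇒ p=1003, q=54
…
i=8: a=1 ⇒ p=3882, q=209
i=9: a=1 ⇒ p=6761, q=364
→ (6761, 364).  Check: 6761²=45711121, 345·364²=45711120, difference 1.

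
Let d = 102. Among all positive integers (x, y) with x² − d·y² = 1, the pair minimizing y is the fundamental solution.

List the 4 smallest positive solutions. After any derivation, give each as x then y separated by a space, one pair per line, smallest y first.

√102 → a₀=10, period (10,20); ℓ=2 even so k=1
i=0: a=10 ⇒ p=10, q=1
i=1: a=10 ⇒ p=101, q=10
→ (101, 10).  Check: 101²=10201, 102·10²=10200, difference 1.
(x_2, y_2) = (101·101 + 102·10·10, 101·10 + 10·101) = (20401, 2020)
(x_3, y_3) = (101·20401 + 102·10·2020, 101·2020 + 10·20401) = (4120901, 408030)
(x_4, y_4) = (101·4120901 + 102·10·408030, 101·408030 + 10·4120901) = (832401601, 82420040)

101 10
20401 2020
4120901 408030
832401601 82420040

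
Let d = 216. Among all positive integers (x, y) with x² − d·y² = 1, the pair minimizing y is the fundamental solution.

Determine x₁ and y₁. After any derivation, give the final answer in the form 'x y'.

d=216: √d = [14; 1,2,3,2,1,28] (ℓ=6, even), read p_5/q_5
k=0  a_k=14  p_k/q_k = 14/1
k=1  a_k=1  p_k/q_k = 15/1
k=2  a_k=2  p_k/q_k = 44/3
…
k=4  a_k=2  p_k/q_k = 338/23
k=5  a_k=1  p_k/q_k = 485/33
fundamental: x₁=485, y₁=33  (since 235225 − 216·1089 = 1)

485 33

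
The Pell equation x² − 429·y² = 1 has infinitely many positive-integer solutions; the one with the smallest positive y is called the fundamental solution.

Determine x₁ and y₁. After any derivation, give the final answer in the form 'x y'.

d=429: √d = [20; 1,2,2,9,1,12,1,9,2,2,1,40] (ℓ=12, even), read p_11/q_11
step 0: (20, 1)  from 20·(1,0) + (0,1)
step 1: (21, 1)  from 1·(20,1) + (1,0)
…
step 6: (19511, 942)  from 12·(1512,73) + (1367,66)
…
step 10: (1085636, 52415)  from 2·(438459,21169) + (208718,10077)
step 11: (1524095, 73584)  from 1·(1085636,52415) + (438459,21169)
(x₁, y₁) = (1524095, 73584);  1524095² − 429·73584² = 1 ✓

1524095 73584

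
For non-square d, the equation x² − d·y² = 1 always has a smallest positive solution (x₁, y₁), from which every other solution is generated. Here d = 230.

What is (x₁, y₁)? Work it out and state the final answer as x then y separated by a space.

√230 → a₀=15, period (6,30); ℓ=2 even so k=1
i=0: a=15 ⇒ p=15, q=1
i=1: a=6 ⇒ p=91, q=6
fundamental: x₁=91, y₁=6  (since 8281 − 230·36 = 1)

91 6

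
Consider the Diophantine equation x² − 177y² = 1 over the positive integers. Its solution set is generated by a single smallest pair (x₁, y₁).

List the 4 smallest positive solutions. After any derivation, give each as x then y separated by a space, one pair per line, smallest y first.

[13; 3,3,2,8,2,3,3,26] for √177; ℓ=8 ⇒ convergent index 7
a_0=13:  p_0=13·1+0=13,  q_0=13·0+1=1
…
a_6=3:  p_6=3·5468+2581=18985,  q_6=3·411+194=1427
a_7=3:  p_7=3·18985+5468=62423,  q_7=3·1427+411=4692
→ (62423, 4692).  Check: 62423²=3896630929, 177·4692²=3896630928, difference 1.
n=2: (62423,4692)∘(62423,4692) = (62423·62423+177·4692·4692, 62423·4692+4692·62423) = (7793261857,585777432)
n=3: (7793261857,585777432)∘(62423,4692) = (62423·7793261857+177·4692·585777432, 62423·585777432+4692·7793261857) = (972957569736599,73131969270780)
n=4: (972957569736599,73131969270780)∘(62423,4692) = (62423·972957569736599+177·4692·73131969270780, 62423·73131969270780+4692·972957569736599) = (121469860743542176897,9130233834994022448)

62423 4692
7793261857 585777432
972957569736599 73131969270780
121469860743542176897 9130233834994022448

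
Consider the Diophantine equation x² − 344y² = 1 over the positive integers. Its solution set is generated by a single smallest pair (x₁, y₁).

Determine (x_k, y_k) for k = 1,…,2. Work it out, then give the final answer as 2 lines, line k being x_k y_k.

√344 → a₀=18, period (1,1,4,1,3,1,4,1,1,36); ℓ=10 even so k=9
k=0  a_k=18  p_k/q_k = 18/1
…
k=3  a_k=4  p_k/q_k = 167/9
k=4  a_k=1  p_k/q_k = 204/11
k=5  a_k=3  p_k/q_k = 779/42
k=6  a_k=1  p_k/q_k = 983/53
k=7  a_k=4  p_k/q_k = 4711/254
k=8  a_k=1  p_k/q_k = 5694/307
k=9  a_k=1  p_k/q_k = 10405/561
(x₁, y₁) = (10405, 561);  10405² − 344·561² = 1 ✓
(10405+561√344)^2 = 216528049 + 11674410√344

10405 561
216528049 11674410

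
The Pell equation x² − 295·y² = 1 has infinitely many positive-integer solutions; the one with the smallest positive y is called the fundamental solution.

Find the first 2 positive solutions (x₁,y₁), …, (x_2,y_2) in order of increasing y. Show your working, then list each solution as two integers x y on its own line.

√295 = [17; 5,1,2,3,2,6,2,3,2,1,5,34, …], period ℓ=12 (even) → k=11
a_0=17:  p_0=17·1+0=17,  q_0=17·0+1=1
…
a_3=2:  p_3=2·103+86=292,  q_3=2·6+5=17
a_4=3:  p_4=3·292+103=979,  q_4=3·17+6=57
…
a_6=6:  p_6=6·2250+979=14479,  q_6=6·131+57=843
…
a_8=3:  p_8=3·31208+14479=108103,  q_8=3·1817+843=6294
…
a_10=1:  p_10=1·247414+108103=355517,  q_10=1·14405+6294=20699
a_11=5:  p_11=5·355517+247414=2024999,  q_11=5·20699+14405=117900
→ (2024999, 117900).  Check: 2024999²=4100620950001, 295·117900²=4100620950000, difference 1.
n=2: (2024999,117900)∘(2024999,117900) = (2024999·2024999+295·117900·117900, 2024999·117900+117900·2024999) = (8201241900001,477494764200)

2024999 117900
8201241900001 477494764200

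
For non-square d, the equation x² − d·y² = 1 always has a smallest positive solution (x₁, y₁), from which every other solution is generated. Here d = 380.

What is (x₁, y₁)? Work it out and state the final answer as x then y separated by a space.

39 2

√380 = [19; 2,38, …], period ℓ=2 (even) → k=1
k=0  a_k=19  p_k/q_k = 19/1
k=1  a_k=2  p_k/q_k = 39/2
→ (39, 2).  Check: 39²=1521, 380·2²=1520, difference 1.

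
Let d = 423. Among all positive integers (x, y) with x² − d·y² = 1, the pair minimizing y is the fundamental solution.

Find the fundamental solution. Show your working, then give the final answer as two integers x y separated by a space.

√423 → a₀=20, period (1,1,3,4,3,1,1,40); ℓ=8 even so k=7
i=0: a=20 ⇒ p=20, q=1
…
i=2: a=1 ⇒ p=41, q=2
i=3: a=3 ⇒ p=144, q=7
i=4: a=4 ⇒ p=617, q=30
i=5: a=3 ⇒ p=1995, q=97
i=6: a=1 ⇒ p=2612, q=127
i=7: a=1 ⇒ p=4607, q=224
→ (4607, 224).  Check: 4607²=21224449, 423·224²=21224448, difference 1.

4607 224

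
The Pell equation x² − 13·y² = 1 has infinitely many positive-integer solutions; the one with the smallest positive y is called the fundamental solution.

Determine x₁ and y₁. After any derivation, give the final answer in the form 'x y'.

649 180

[3; 1,1,1,1,6] for √13; ℓ=5 ⇒ convergent index 9
i=0: a=3 ⇒ p=3, q=1
i=1: a=1 ⇒ p=4, q=1
…
i=5: a=6 ⇒ p=119, q=33
i=6: a=1 ⇒ p=137, q=38
i=7: a=1 ⇒ p=256, q=71
i=8: a=1 ⇒ p=393, q=109
i=9: a=1 ⇒ p=649, q=180
(x₁, y₁) = (649, 180);  649² − 13·180² = 1 ✓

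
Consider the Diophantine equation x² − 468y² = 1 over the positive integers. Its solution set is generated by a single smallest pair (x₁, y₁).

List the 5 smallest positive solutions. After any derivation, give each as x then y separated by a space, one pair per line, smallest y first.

√468 → a₀=21, period (1,1,1,2,1,1,1,42); ℓ=8 even so k=7
step 0: (21, 1)  from 21·(1,0) + (0,1)
step 1: (22, 1)  from 1·(21,1) + (1,0)
…
step 4: (173, 8)  from 2·(65,3) + (43,2)
step 5: (238, 11)  from 1·(173,8) + (65,3)
step 6: (411, 19)  from 1·(238,11) + (173,8)
step 7: (649, 30)  from 1·(411,19) + (238,11)
(x₁, y₁) = (649, 30);  649² − 468·30² = 1 ✓
n=2: (649,30)∘(649,30) = (649·649+468·30·30, 649·30+30·649) = (842401,38940)
n=3: (842401,38940)∘(649,30) = (649·842401+468·30·38940, 649·38940+30·842401) = (1093435849,50544090)
n=4: (1093435849,50544090)∘(649,30) = (649·1093435849+468·30·50544090, 649·50544090+30·1093435849) = (1419278889601,65606189880)
n=5: (1419278889601,65606189880)∘(649,30) = (649·1419278889601+468·30·65606189880, 649·65606189880+30·1419278889601) = (1842222905266249,85156783920150)

649 30
842401 38940
1093435849 50544090
1419278889601 65606189880
1842222905266249 85156783920150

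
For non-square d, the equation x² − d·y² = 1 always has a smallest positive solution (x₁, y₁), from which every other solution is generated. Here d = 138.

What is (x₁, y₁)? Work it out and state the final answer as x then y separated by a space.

d=138: √d = [11; 1,2,1,22] (ℓ=4, even), read p_3/q_3
k=0  a_k=11  p_k/q_k = 11/1
k=1  a_k=1  p_k/q_k = 12/1
k=2  a_k=2  p_k/q_k = 35/3
k=3  a_k=1  p_k/q_k = 47/4
(x₁, y₁) = (47, 4);  47² − 138·4² = 1 ✓

47 4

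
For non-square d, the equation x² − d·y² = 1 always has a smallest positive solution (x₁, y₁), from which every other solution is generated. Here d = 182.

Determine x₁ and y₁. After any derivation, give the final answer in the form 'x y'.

27 2

[13; 2,26] for √182; ℓ=2 ⇒ convergent index 1
i=0: a=13 ⇒ p=13, q=1
i=1: a=2 ⇒ p=27, q=2
→ (27, 2).  Check: 27²=729, 182·2²=728, difference 1.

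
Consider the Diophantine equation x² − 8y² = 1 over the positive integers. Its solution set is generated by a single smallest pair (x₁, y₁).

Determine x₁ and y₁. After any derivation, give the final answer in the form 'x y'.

3 1

[2; 1,4] for √8; ℓ=2 ⇒ convergent index 1
a_0=2:  p_0=2·1+0=2,  q_0=2·0+1=1
a_1=1:  p_1=1·2+1=3,  q_1=1·1+0=1
→ (3, 1).  Check: 3²=9, 8·1²=8, difference 1.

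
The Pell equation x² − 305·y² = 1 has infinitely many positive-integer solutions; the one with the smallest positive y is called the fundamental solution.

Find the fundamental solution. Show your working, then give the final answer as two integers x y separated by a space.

489 28

[17; 2,6,2,34] for √305; ℓ=4 ⇒ convergent index 3
a_0=17:  p_0=17·1+0=17,  q_0=17·0+1=1
…
a_2=6:  p_2=6·35+17=227,  q_2=6·2+1=13
a_3=2:  p_3=2·227+35=489,  q_3=2·13+2=28
→ (489, 28).  Check: 489²=239121, 305·28²=239120, difference 1.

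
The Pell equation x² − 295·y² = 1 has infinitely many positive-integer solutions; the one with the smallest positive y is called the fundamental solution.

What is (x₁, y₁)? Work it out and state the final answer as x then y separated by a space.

[17; 5,1,2,3,2,6,2,3,2,1,5,34] for √295; ℓ=12 ⇒ convergent index 11
a_0=17:  p_0=17·1+0=17,  q_0=17·0+1=1
…
a_2=1:  p_2=1·86+17=103,  q_2=1·5+1=6
…
a_6=6:  p_6=6·2250+979=14479,  q_6=6·131+57=843
…
a_9=2:  p_9=2·108103+31208=247414,  q_9=2·6294+1817=14405
a_10=1:  p_10=1·247414+108103=355517,  q_10=1·14405+6294=20699
a_11=5:  p_11=5·355517+247414=2024999,  q_11=5·20699+14405=117900
(x₁, y₁) = (2024999, 117900);  2024999² − 295·117900² = 1 ✓

2024999 117900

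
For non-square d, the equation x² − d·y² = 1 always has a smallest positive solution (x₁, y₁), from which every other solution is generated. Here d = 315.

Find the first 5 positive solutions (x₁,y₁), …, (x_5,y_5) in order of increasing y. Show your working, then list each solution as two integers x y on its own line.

√315 → a₀=17, period (1,2,1,34); ℓ=4 even so k=3
step 0: (17, 1)  from 17·(1,0) + (0,1)
step 1: (18, 1)  from 1·(17,1) + (1,0)
step 2: (53, 3)  from 2·(18,1) + (17,1)
step 3: (71, 4)  from 1·(53,3) + (18,1)
fundamental: x₁=71, y₁=4  (since 5041 − 315·16 = 1)
k=2:  x_2 = 71·71+315·4·4 = 10081,  y_2 = 71·4+4·71 = 568
k=3:  x_3 = 71·10081+315·4·568 = 1431431,  y_3 = 71·568+4·10081 = 80652
k=4:  x_4 = 71·1431431+315·4·80652 = 203253121,  y_4 = 71·80652+4·1431431 = 11452016
k=5:  x_5 = 71·203253121+315·4·11452016 = 28860511751,  y_5 = 71·11452016+4·203253121 = 1626105620

71 4
10081 568
1431431 80652
203253121 11452016
28860511751 1626105620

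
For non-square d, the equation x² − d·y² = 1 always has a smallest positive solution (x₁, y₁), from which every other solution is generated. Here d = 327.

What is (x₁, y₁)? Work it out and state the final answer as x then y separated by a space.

√327 → a₀=18, period (12,36); ℓ=2 even so k=1
k=0  a_k=18  p_k/q_k = 18/1
k=1  a_k=12  p_k/q_k = 217/12
fundamental: x₁=217, y₁=12  (since 47089 − 327·144 = 1)

217 12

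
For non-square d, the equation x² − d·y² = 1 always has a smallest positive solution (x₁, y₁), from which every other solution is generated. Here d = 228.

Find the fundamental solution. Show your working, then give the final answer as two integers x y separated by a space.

151 10

[15; 10,30] for √228; ℓ=2 ⇒ convergent index 1
k=0  a_k=15  p_k/q_k = 15/1
k=1  a_k=10  p_k/q_k = 151/10
fundamental: x₁=151, y₁=10  (since 22801 − 228·100 = 1)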